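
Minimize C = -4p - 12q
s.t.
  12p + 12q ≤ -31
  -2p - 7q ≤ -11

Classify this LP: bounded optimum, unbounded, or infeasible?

unbounded

From the feasible point (-349/60, 97/30), moving in the direction (-12, 12) keeps every constraint satisfied while C decreases without bound.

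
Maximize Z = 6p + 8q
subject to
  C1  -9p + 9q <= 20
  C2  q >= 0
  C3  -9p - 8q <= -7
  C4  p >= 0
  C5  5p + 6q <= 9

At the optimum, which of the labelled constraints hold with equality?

Feasible corners and Z = 6p + 8q:
  (7/9, 0) → Z = 14/3
  (9/5, 0) → Z = 54/5
  (0, 7/8) → Z = 7
  (0, 3/2) → Z = 12

The maximum is at (0, 3/2). Substituting into each constraint, equality holds for C4 and C5; the remaining constraints have slack.

C4 and C5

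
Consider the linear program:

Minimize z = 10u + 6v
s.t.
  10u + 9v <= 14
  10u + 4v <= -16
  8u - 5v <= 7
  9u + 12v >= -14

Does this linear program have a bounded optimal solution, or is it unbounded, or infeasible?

unbounded

From the feasible point (-4, 6), moving in the direction (-9, 10) keeps every constraint satisfied while z decreases without bound.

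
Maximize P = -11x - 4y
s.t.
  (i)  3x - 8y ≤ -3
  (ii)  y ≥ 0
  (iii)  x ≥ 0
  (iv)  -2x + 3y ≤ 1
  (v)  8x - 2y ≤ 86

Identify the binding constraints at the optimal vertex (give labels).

Extreme points and P = -11x - 4y:
  (1/7, 3/7) → P = -23/7
  (347/29, 141/29) → P = -4381/29
  (13, 9) → P = -179

The maximum is at (1/7, 3/7). Substituting into each constraint, equality holds for (i) and (iv); the remaining constraints have slack.

(i) and (iv)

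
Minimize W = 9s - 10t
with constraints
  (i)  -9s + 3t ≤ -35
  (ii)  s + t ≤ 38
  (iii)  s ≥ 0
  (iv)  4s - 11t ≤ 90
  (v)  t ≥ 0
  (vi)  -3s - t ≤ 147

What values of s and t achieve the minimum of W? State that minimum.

s = 149/12, t = 307/12, minimum W = -1729/12

Corner points and W = 9s - 10t:
  (149/12, 307/12) → W = -1729/12
  (35/9, 0) → W = 35
  (508/15, 62/15) → W = 3952/15
  (45/2, 0) → W = 405/2

The optimum lies where -9s + 3t = -35 and s + t = 38.
Solving simultaneously gives s = 149/12, t = 307/12.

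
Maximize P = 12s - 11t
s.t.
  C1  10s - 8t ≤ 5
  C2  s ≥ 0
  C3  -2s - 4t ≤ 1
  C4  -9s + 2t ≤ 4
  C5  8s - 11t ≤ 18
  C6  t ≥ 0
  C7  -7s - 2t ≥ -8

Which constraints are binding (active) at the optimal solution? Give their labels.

C1 and C6

Extreme points and P = 12s - 11t:
  (1/2, 0) → P = 6
  (37/38, 45/76) → P = 393/76
  (0, 2) → P = -22
  (0, 0) → P = 0
  (1/4, 25/8) → P = -251/8

The maximum is at (1/2, 0). Substituting into each constraint, equality holds for C1 and C6; the remaining constraints have slack.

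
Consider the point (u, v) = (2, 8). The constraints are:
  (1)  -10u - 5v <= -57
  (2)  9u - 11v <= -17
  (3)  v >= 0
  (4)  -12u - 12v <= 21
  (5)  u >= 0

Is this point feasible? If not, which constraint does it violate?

(1): -60 ≤ -57 ✓
(2): -70 ≤ -17 ✓
(3): 8 ≥ 0 ✓
(4): -120 ≤ 21 ✓
(5): 2 ≥ 0 ✓

feasible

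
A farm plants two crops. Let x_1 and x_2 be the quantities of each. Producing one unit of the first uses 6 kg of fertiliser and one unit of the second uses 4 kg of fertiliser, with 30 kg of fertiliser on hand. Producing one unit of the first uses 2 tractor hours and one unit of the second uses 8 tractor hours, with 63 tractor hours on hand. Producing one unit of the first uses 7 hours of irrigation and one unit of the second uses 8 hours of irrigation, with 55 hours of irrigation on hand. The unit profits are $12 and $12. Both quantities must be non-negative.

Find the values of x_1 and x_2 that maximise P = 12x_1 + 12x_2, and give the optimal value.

x_1 = 1, x_2 = 6, maximum P = 84

Feasible corners and P = 12x_1 + 12x_2:
  (0, 0) → P = 0
  (0, 55/8) → P = 165/2
  (5, 0) → P = 60
  (1, 6) → P = 84

At the optimal vertex, 6x_1 + 4x_2 = 30 and 7x_1 + 8x_2 = 55.
Solving simultaneously gives x_1 = 1, x_2 = 6.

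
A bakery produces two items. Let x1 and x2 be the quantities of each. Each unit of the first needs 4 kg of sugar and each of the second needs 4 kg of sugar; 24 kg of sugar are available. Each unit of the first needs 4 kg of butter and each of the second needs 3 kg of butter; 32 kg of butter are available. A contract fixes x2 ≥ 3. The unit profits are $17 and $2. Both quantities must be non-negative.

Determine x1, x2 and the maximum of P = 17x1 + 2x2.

Vertices and P = 17x1 + 2x2:
  (0, 6) → P = 12
  (0, 3) → P = 6
  (3, 3) → P = 57

The optimum lies where 4x1 + 4x2 = 24 and x2 = 3.
Solving simultaneously gives x1 = 3, x2 = 3.

x1 = 3, x2 = 3, maximum P = 57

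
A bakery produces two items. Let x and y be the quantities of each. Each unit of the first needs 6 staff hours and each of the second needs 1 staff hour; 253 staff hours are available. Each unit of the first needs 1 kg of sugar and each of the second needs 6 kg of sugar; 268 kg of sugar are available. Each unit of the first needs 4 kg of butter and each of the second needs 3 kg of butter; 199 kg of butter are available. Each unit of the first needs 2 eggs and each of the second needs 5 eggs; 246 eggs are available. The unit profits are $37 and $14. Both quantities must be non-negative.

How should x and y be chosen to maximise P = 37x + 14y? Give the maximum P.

Corner points and P = 37x + 14y:
  (0, 0) → P = 0
  (0, 134/3) → P = 1876/3
  (253/6, 0) → P = 9361/6
  (40, 13) → P = 1662
  (130/7, 291/7) → P = 8884/7

At the optimal vertex, 6x + y = 253 and 4x + 3y = 199.
Solving simultaneously gives x = 40, y = 13.

x = 40, y = 13, maximum P = 1662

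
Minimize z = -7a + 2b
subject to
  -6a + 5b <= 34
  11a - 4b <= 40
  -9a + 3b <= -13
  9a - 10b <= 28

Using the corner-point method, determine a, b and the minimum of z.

Extreme points and z = -7a + 2b:
  (336/31, 614/31) → z = -1124/31
  (167/27, 128/9) → z = -401/27
  (144/37, 26/37) → z = -956/37
  (46/63, -15/7) → z = -592/63

a = 336/31, b = 614/31, minimum z = -1124/31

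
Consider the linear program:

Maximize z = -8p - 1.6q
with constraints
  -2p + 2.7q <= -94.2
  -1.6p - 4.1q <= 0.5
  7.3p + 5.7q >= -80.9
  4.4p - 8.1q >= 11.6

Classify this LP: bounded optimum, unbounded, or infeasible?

bounded optimum

Feasible corners and z = -8p - 1.6q:
  (38487/1252, -3793/313) → z = -354526/1565
  (169.375, 4891/54) → z = -202489/135
The feasible region has finitely many vertices and no improving ray; the maximum is -354526/1565 at (38487/1252, -3793/313).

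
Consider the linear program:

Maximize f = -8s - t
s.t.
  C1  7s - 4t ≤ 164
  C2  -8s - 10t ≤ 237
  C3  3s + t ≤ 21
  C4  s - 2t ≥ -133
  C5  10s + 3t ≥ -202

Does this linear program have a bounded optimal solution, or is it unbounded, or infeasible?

Extreme points and f = -8s - t:
  (346/51, -2971/102) → f = -855/34
  (248/19, -345/19) → f = -1639/19
  (-1309/76, -377/38) → f = 5613/38
  (-13, 60) → f = 44
  (-803/23, 1128/23) → f = 5296/23
The feasible region has finitely many vertices and no improving ray; the maximum is 5296/23 at (-803/23, 1128/23).

bounded optimum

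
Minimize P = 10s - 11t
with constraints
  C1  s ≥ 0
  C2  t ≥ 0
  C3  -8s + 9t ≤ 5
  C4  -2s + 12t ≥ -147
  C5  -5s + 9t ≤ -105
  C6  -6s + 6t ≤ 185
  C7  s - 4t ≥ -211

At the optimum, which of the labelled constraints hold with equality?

C2 and C5

Extreme points and P = 10s - 11t:
  (147/2, 0) → P = 735
  (21, 0) → P = 210
  (2319/11, 1160/11) → P = 10430/11
The feasible region is unbounded (it extends along (4, 1), (6, 1)), but P strictly increases along every unbounded feasible direction, so there is no improving ray and the minimum is attained at a vertex.

The minimum is at (21, 0). Substituting into each constraint, equality holds for C2 and C5; the remaining constraints have slack.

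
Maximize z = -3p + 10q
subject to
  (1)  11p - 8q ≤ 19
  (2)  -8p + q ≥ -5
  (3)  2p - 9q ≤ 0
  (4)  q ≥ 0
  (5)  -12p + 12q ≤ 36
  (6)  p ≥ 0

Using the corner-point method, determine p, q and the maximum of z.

p = 8/7, q = 29/7, maximum z = 38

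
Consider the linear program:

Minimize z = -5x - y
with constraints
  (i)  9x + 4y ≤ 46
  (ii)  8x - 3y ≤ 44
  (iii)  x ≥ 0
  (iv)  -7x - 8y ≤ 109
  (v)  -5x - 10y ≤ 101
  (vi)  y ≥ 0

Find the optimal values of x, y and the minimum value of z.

Vertices and z = -5x - y:
  (0, 23/2) → z = -23/2
  (46/9, 0) → z = -230/9
  (0, 0) → z = 0

At the optimal vertex, 9x + 4y = 46 and y = 0.
Solving simultaneously gives x = 46/9, y = 0.

x = 46/9, y = 0, minimum z = -230/9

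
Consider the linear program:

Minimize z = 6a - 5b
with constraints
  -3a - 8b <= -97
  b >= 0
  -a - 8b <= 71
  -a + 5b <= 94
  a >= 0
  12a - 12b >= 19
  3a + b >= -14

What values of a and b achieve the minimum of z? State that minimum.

Corner points and z = 6a - 5b:
  (97/3, 0) → z = 194
  (329/33, 369/44) → z = 787/44
  (1223/48, 1147/48) → z = 1603/48
The feasible region is unbounded (it extends along (5, 1), (1, 0)), but z strictly increases along every unbounded feasible direction, so there is no improving ray and the minimum is attained at a vertex.

The optimum lies where -3a - 8b = -97 and 12a - 12b = 19.
Solving simultaneously gives a = 329/33, b = 369/44.

a = 329/33, b = 369/44, minimum z = 787/44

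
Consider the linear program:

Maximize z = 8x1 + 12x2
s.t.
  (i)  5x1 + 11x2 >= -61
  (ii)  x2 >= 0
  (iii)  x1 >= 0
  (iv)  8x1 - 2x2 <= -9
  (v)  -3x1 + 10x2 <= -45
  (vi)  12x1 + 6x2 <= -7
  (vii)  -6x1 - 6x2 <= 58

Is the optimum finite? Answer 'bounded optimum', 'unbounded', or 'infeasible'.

The boundaries 12x1 + 6x2 = -7 and -6x1 - 6x2 = 58 meet at (17/2, -109/6), but that point violates 5x1 + 11x2 ≥ -61. Every candidate vertex is excluded by some other constraint, so the feasible region is empty.

infeasible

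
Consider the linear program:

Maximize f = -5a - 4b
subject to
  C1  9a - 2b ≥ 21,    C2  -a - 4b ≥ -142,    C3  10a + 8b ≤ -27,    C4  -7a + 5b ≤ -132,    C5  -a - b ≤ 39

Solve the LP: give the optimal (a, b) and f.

Feasible corners and f = -5a - 4b:
  (-159/31, -1041/31) → f = 4959/31
  (-57/11, -372/11) → f = 1773/11
  (921/106, -1509/106) → f = 27/2
  (285/2, -363/2) → f = 27/2

The binding constraints are 9a - 2b = 21 and -a - b = 39.
Solving simultaneously gives a = -57/11, b = -372/11.

a = -57/11, b = -372/11, maximum f = 1773/11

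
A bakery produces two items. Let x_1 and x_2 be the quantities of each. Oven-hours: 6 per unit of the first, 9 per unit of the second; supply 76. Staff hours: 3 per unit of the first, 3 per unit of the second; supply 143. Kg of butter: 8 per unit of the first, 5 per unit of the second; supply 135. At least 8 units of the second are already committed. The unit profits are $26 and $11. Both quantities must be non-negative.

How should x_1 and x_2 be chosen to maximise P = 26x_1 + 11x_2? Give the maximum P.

x_1 = 2/3, x_2 = 8, maximum P = 316/3

Extreme points and P = 26x_1 + 11x_2:
  (0, 76/9) → P = 836/9
  (0, 8) → P = 88
  (2/3, 8) → P = 316/3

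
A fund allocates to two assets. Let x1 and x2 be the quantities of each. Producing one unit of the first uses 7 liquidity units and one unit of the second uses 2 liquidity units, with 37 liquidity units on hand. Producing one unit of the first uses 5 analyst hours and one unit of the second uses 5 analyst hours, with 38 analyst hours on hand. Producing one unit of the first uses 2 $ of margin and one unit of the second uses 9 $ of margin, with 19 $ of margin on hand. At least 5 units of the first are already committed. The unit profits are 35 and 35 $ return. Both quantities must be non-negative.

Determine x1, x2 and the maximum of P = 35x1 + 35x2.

Extreme points and P = 35x1 + 35x2:
  (37/7, 0) → P = 185
  (5, 0) → P = 175
  (5, 1) → P = 210

At the optimal vertex, 7x1 + 2x2 = 37 and 2x1 + 9x2 = 19.
Solving simultaneously gives x1 = 5, x2 = 1.

x1 = 5, x2 = 1, maximum P = 210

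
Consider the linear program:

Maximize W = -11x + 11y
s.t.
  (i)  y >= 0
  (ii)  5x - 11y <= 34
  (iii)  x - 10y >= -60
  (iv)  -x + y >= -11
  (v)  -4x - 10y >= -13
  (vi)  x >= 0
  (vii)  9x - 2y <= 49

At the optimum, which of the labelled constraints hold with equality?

(v) and (vi)

Vertices and W = -11x + 11y:
  (13/4, 0) → W = -143/4
  (0, 0) → W = 0
  (0, 13/10) → W = 143/10

The maximum is at (0, 13/10). Substituting into each constraint, equality holds for (v) and (vi); the remaining constraints have slack.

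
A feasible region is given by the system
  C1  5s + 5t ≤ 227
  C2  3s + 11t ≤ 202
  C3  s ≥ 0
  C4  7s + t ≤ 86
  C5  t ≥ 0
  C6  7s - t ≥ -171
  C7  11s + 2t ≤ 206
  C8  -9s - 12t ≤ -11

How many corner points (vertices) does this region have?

5

Of the 28 pairwise boundary intersections, those satisfying every inequality are:
  (0, 202/11)
  (372/37, 578/37)
  (0, 11/12)
  (86/7, 0)
  (11/9, 0)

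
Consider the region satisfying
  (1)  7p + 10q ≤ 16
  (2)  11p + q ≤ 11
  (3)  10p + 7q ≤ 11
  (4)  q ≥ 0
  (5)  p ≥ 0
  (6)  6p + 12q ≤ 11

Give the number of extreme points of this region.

Pairwise boundary intersections that survive every other constraint:
  (66/67, 11/67)
  (1, 0)
  (55/78, 22/39)
  (0, 0)
  (0, 11/12)

5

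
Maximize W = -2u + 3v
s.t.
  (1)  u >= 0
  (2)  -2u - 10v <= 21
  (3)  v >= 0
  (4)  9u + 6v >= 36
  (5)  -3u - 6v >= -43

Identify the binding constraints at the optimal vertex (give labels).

(1) and (5)

Vertices and W = -2u + 3v:
  (0, 6) → W = 18
  (0, 43/6) → W = 43/2
  (4, 0) → W = -8
  (43/3, 0) → W = -86/3

The maximum is at (0, 43/6). Substituting into each constraint, equality holds for (1) and (5); the remaining constraints have slack.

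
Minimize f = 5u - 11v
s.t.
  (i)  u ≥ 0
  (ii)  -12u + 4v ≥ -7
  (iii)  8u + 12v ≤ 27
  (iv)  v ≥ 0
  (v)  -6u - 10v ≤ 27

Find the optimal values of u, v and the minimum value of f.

u = 0, v = 9/4, minimum f = -99/4

Extreme points and f = 5u - 11v:
  (0, 9/4) → f = -99/4
  (0, 0) → f = 0
  (12/11, 67/44) → f = -497/44
  (7/12, 0) → f = 35/12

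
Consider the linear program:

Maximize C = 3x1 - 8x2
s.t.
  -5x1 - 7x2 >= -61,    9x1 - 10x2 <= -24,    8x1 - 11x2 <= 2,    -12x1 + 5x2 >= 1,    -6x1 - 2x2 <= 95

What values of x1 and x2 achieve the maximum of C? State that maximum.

Corner points and C = 3x1 - 8x2:
  (298/109, 737/109) → C = -5002/109
  (-787/32, 841/32) → C = -9089/32
  (22/15, 93/25) → C = -634/25
  (-499/39, -237/26) → C = 449/13

x1 = -499/39, x2 = -237/26, maximum C = 449/13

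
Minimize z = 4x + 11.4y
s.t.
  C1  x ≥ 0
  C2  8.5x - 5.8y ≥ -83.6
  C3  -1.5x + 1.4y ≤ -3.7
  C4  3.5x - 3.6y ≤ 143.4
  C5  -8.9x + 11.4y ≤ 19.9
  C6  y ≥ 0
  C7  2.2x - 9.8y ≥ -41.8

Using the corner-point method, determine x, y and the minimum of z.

Extreme points and z = 4x + 11.4y:
  (37/15, 0) → z = 148/15
  (677/83, 506/83) → z = 42382/415
  (1434/35, 0) → z = 5736/35
  (77790/1319, 23089/1319) → z = 2871873/6595

x = 37/15, y = 0, minimum z = 148/15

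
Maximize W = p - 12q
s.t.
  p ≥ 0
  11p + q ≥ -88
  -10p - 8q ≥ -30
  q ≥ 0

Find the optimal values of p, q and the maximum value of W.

p = 3, q = 0, maximum W = 3

Vertices and W = p - 12q:
  (0, 15/4) → W = -45
  (0, 0) → W = 0
  (3, 0) → W = 3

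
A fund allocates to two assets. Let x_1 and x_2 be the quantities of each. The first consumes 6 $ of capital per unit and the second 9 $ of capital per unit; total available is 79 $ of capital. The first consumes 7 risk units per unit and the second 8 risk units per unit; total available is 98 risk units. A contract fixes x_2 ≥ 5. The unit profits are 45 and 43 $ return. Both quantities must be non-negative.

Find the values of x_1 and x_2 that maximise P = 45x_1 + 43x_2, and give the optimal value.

Feasible corners and P = 45x_1 + 43x_2:
  (0, 79/9) → P = 3397/9
  (0, 5) → P = 215
  (17/3, 5) → P = 470

x_1 = 17/3, x_2 = 5, maximum P = 470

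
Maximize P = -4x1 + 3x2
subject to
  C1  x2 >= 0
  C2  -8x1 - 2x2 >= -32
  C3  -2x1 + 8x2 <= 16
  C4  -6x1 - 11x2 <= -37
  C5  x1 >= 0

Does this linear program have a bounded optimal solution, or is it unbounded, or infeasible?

Extreme points and P = -4x1 + 3x2:
  (56/17, 48/17) → P = -80/17
  (139/38, 26/19) → P = -200/19
  (12/7, 17/7) → P = 3/7
The feasible region has finitely many vertices and no improving ray; the maximum is 3/7 at (12/7, 17/7).

bounded optimum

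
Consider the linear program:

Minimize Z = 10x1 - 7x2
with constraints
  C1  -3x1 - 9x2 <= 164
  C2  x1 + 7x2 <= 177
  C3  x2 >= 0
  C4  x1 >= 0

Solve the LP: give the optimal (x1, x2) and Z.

Vertices and Z = 10x1 - 7x2:
  (177, 0) → Z = 1770
  (0, 177/7) → Z = -177
  (0, 0) → Z = 0

x1 = 0, x2 = 177/7, minimum Z = -177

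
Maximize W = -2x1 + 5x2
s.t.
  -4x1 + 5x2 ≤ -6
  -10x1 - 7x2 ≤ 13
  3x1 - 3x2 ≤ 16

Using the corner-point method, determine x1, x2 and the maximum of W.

Extreme points and W = -2x1 + 5x2:
  (-23/78, -56/39) → W = -257/39
  (62/3, 46/3) → W = 106/3
  (73/51, -199/51) → W = -1141/51

x1 = 62/3, x2 = 46/3, maximum W = 106/3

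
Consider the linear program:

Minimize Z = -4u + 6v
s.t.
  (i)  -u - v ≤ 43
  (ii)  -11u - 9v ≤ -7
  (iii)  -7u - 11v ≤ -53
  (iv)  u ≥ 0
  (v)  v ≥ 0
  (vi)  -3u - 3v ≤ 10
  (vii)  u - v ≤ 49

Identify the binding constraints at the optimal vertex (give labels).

Extreme points and Z = -4u + 6v:
  (0, 53/11) → Z = 318/11
  (53/7, 0) → Z = -212/7
  (49, 0) → Z = -196
The feasible region is unbounded (it extends along (0, 1), (1, 1)), but Z strictly increases along every unbounded feasible direction, so there is no improving ray and the minimum is attained at a vertex.

The minimum is at (49, 0). Substituting into each constraint, equality holds for (v) and (vii); the remaining constraints have slack.

(v) and (vii)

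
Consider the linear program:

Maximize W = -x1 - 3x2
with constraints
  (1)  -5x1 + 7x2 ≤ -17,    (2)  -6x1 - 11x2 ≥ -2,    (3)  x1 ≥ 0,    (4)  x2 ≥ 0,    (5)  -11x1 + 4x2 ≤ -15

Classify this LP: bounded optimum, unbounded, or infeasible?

The boundaries -5x1 + 7x2 = -17 and -6x1 - 11x2 = -2 meet at (201/97, -92/97), but that point violates x2 ≥ 0. Every candidate vertex is excluded by some other constraint, so the feasible region is empty.

infeasible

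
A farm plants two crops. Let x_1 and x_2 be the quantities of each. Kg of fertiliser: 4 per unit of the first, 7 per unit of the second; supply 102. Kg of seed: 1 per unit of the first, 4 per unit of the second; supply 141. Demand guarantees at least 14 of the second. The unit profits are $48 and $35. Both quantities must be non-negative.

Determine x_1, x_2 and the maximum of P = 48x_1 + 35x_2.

x_1 = 1, x_2 = 14, maximum P = 538

Corner points and P = 48x_1 + 35x_2:
  (0, 102/7) → P = 510
  (0, 14) → P = 490
  (1, 14) → P = 538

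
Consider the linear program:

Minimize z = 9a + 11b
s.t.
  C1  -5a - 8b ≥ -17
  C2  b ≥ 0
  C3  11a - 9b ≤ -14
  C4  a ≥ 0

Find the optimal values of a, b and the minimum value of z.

a = 0, b = 14/9, minimum z = 154/9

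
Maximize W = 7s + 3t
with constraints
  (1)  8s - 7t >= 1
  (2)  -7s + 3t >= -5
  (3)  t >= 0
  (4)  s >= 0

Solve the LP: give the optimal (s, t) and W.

s = 32/25, t = 33/25, maximum W = 323/25

Feasible corners and W = 7s + 3t:
  (32/25, 33/25) → W = 323/25
  (1/8, 0) → W = 7/8
  (5/7, 0) → W = 5

The binding constraints are 8s - 7t = 1 and -7s + 3t = -5.
Solving simultaneously gives s = 32/25, t = 33/25.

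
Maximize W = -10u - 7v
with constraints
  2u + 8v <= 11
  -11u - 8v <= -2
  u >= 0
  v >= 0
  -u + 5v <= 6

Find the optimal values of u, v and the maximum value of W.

u = 0, v = 1/4, maximum W = -7/4

Corner points and W = -10u - 7v:
  (11/2, 0) → W = -55
  (7/18, 23/18) → W = -77/6
  (0, 1/4) → W = -7/4
  (2/11, 0) → W = -20/11
  (0, 6/5) → W = -42/5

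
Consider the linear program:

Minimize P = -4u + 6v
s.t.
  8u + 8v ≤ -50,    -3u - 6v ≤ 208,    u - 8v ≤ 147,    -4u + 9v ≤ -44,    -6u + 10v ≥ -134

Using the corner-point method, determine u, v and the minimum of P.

u = 143/32, v = -343/32, minimum P = -1315/16

Feasible corners and P = -4u + 6v:
  (-49/52, -69/13) → P = -365/13
  (143/32, -343/32) → P = -1315/16
  (-391/15, -649/30) → P = -383/15
  (-536/17, -964/51) → P = 216/17
  (-199/19, -374/19) → P = -1448/19

The binding constraints are 8u + 8v = -50 and -6u + 10v = -134.
Solving simultaneously gives u = 143/32, v = -343/32.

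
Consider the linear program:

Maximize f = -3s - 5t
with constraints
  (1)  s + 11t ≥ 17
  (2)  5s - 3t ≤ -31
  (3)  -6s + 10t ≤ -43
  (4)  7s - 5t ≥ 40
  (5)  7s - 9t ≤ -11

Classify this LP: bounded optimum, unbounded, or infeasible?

infeasible

The boundaries 7s - 5t = 40 and 7s - 9t = -11 meet at (415/28, 51/4), but that point violates 5s - 3t ≤ -31. Every candidate vertex is excluded by some other constraint, so the feasible region is empty.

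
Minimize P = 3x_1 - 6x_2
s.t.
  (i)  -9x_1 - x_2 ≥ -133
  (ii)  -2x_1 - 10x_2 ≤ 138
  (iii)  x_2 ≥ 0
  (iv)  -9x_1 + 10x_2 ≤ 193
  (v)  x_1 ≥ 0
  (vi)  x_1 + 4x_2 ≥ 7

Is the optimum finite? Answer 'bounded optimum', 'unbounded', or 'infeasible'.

Feasible corners and P = 3x_1 - 6x_2:
  (133/9, 0) → P = 133/3
  (379/33, 326/11) → P = -1577/11
  (7, 0) → P = 21
  (0, 193/10) → P = -579/5
  (0, 7/4) → P = -21/2
The feasible region has finitely many vertices and no improving ray; the minimum is -1577/11 at (379/33, 326/11).

bounded optimum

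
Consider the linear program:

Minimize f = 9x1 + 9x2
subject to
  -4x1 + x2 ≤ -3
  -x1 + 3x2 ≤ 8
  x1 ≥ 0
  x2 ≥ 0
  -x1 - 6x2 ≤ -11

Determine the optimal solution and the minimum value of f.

x1 = 29/25, x2 = 41/25, minimum f = 126/5

Extreme points and f = 9x1 + 9x2:
  (17/11, 35/11) → f = 468/11
  (29/25, 41/25) → f = 126/5
  (11, 0) → f = 99
The feasible region is unbounded (it extends along (3, 1), (1, 0)), but f strictly increases along every unbounded feasible direction, so there is no improving ray and the minimum is attained at a vertex.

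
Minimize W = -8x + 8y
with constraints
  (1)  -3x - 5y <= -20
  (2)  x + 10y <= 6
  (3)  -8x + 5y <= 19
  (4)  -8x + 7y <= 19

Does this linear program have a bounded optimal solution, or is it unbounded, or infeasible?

From the feasible point (34/5, -2/25), moving in the direction (10, -1) keeps every constraint satisfied while W decreases without bound.

unbounded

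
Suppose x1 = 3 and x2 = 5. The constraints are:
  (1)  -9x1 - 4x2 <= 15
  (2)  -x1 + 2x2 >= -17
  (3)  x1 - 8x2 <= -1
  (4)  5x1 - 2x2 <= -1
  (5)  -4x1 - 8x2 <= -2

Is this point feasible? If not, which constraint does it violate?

Constraint (4): 5x1 - 2x2 = 5, which is not ≤ -1. All other constraints are satisfied.

not feasible — violates (4)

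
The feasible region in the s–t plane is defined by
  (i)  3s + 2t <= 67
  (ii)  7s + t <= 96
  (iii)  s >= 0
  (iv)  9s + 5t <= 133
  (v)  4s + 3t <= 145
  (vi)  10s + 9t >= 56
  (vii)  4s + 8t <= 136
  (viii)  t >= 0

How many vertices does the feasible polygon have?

Of the 28 pairwise boundary intersections, those satisfying every inequality are:
  (347/26, 67/26)
  (96/7, 0)
  (0, 56/9)
  (0, 17)
  (96/13, 173/13)
  (28/5, 0)

6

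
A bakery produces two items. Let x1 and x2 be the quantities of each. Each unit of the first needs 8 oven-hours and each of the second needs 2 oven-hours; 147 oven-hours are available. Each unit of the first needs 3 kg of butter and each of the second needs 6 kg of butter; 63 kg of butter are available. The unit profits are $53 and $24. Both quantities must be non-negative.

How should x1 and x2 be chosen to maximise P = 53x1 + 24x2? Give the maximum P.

x1 = 18, x2 = 3/2, maximum P = 990

The optimum lies where 8x1 + 2x2 = 147 and 3x1 + 6x2 = 63.
Solving simultaneously gives x1 = 18, x2 = 3/2.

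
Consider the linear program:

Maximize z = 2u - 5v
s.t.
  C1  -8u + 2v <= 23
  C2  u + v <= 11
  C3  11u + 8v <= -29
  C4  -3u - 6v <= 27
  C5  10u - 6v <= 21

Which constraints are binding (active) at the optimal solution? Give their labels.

Extreme points and z = 2u - 5v:
  (-121/43, 21/86) → z = -589/86
  (-32/9, -49/18) → z = 13/2
  (-3/73, -521/146) → z = 2593/146
  (-6/13, -111/26) → z = 531/26

The maximum is at (-6/13, -111/26). Substituting into each constraint, equality holds for C4 and C5; the remaining constraints have slack.

C4 and C5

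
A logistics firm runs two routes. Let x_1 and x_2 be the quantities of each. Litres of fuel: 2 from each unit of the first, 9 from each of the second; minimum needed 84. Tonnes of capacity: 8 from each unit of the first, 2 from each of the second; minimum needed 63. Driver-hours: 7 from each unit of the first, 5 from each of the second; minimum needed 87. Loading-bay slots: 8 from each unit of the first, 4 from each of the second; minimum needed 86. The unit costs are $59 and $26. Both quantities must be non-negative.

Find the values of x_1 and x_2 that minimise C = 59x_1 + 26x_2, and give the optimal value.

x_1 = 5, x_2 = 23/2, minimum C = 594

Vertices and C = 59x_1 + 26x_2:
  (0, 63/2) → C = 819
  (42, 0) → C = 2478
  (363/53, 414/53) → C = 32181/53
  (5, 23/2) → C = 594
  (41/6, 47/6) → C = 3641/6
The feasible region is unbounded (it extends along (0, 1), (1, 0)), but C strictly increases along every unbounded feasible direction, so there is no improving ray and the minimum is attained at a vertex.

The optimum lies where 8x_1 + 2x_2 = 63 and 8x_1 + 4x_2 = 86.
Solving simultaneously gives x_1 = 5, x_2 = 23/2.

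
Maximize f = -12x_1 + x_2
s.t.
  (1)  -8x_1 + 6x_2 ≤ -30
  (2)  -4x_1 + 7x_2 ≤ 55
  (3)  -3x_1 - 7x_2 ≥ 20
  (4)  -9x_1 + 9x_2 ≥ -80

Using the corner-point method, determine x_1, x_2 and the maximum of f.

At the optimal vertex, -8x_1 + 6x_2 = -30 and -9x_1 + 9x_2 = -80.
Solving simultaneously gives x_1 = -35/3, x_2 = -185/9.

x_1 = -35/3, x_2 = -185/9, maximum f = 1075/9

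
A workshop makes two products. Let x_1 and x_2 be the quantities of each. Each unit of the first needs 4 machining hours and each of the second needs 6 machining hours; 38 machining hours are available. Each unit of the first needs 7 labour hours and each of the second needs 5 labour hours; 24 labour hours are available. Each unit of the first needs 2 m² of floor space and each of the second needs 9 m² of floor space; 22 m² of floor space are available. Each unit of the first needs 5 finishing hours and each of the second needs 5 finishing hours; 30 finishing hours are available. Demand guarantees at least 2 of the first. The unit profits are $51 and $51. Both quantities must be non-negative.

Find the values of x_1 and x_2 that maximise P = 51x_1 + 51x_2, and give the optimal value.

x_1 = 2, x_2 = 2, maximum P = 204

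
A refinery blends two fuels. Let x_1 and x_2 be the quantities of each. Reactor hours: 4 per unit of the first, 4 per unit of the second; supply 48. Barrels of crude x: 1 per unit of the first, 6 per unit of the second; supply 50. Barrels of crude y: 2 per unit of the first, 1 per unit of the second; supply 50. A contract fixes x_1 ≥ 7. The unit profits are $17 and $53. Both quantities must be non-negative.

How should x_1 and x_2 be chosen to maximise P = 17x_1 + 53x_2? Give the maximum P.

Feasible corners and P = 17x_1 + 53x_2:
  (12, 0) → P = 204
  (7, 0) → P = 119
  (7, 5) → P = 384

x_1 = 7, x_2 = 5, maximum P = 384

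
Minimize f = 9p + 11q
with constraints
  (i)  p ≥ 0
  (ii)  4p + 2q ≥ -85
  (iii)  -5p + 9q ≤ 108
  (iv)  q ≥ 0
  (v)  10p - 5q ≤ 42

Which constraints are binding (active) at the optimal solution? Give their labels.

(i) and (iv)

Feasible corners and f = 9p + 11q:
  (0, 12) → f = 132
  (0, 0) → f = 0
  (918/65, 258/13) → f = 22452/65
  (21/5, 0) → f = 189/5

The minimum is at (0, 0). Substituting into each constraint, equality holds for (i) and (iv); the remaining constraints have slack.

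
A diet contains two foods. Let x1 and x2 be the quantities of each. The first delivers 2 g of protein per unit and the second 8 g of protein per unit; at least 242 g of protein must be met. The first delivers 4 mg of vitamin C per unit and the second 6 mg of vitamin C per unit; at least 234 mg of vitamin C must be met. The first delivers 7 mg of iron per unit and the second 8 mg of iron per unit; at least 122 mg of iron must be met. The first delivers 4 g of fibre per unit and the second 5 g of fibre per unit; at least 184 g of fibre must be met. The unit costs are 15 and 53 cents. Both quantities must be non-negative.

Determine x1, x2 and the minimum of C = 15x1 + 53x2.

x1 = 21, x2 = 25, minimum C = 1640

Vertices and C = 15x1 + 53x2:
  (0, 39) → C = 2067
  (121, 0) → C = 1815
  (21, 25) → C = 1640
The feasible region is unbounded (it extends along (0, 1), (1, 0)), but C strictly increases along every unbounded feasible direction, so there is no improving ray and the minimum is attained at a vertex.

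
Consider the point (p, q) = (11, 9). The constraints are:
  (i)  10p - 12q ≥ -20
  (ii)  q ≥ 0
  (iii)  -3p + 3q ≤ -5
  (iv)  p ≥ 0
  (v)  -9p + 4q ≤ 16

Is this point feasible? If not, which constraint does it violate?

feasible

(i): 2 ≥ -20 ✓
(ii): 9 ≥ 0 ✓
(iii): -6 ≤ -5 ✓
(iv): 11 ≥ 0 ✓
(v): -63 ≤ 16 ✓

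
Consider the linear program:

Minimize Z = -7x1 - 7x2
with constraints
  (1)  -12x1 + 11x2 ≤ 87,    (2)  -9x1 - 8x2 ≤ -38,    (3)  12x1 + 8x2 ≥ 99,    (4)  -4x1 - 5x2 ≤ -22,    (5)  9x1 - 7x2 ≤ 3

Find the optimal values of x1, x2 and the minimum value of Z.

Extreme points and Z = -7x1 - 7x2:
  (131/76, 186/19) → Z = -6125/76
  (214/5, 273/5) → Z = -3409/5
  (239/52, 285/52) → Z = -917/13

x1 = 214/5, x2 = 273/5, minimum Z = -3409/5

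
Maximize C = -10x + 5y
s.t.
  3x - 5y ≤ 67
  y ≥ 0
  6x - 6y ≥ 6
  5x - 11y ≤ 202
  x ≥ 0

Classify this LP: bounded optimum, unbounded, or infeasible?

Feasible corners and C = -10x + 5y:
  (67/3, 0) → C = -670/3
  (1, 0) → C = -10
The feasible region has finitely many vertices and no improving ray; the maximum is -10 at (1, 0).

bounded optimum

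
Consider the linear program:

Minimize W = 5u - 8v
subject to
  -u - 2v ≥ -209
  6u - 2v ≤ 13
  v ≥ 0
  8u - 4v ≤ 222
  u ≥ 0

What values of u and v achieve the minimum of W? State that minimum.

u = 0, v = 209/2, minimum W = -836

Extreme points and W = 5u - 8v:
  (222/7, 1241/14) → W = -3854/7
  (0, 209/2) → W = -836
  (13/6, 0) → W = 65/6
  (0, 0) → W = 0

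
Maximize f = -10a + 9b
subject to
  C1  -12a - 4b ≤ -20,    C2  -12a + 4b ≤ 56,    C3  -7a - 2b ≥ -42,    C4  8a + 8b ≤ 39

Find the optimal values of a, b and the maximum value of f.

a = 1/16, b = 77/16, maximum f = 683/16

Corner points and f = -10a + 9b:
  (32, -91) → f = -1139
  (1/16, 77/16) → f = 683/16
  (129/20, -63/40) → f = -3147/40

The binding constraints are -12a - 4b = -20 and 8a + 8b = 39.
Solving simultaneously gives a = 1/16, b = 77/16.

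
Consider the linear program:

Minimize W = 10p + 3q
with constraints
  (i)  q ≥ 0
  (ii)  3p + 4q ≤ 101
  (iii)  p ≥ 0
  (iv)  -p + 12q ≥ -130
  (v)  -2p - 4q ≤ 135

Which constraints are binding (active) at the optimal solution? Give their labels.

(i) and (iii)

Feasible corners and W = 10p + 3q:
  (101/3, 0) → W = 1010/3
  (0, 0) → W = 0
  (0, 101/4) → W = 303/4

The minimum is at (0, 0). Substituting into each constraint, equality holds for (i) and (iii); the remaining constraints have slack.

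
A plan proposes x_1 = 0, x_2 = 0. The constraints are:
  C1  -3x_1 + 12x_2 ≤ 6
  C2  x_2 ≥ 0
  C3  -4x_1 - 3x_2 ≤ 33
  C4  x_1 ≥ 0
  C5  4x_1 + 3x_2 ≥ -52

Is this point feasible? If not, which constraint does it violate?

feasible

C1: 0 ≤ 6 ✓
C2: 0 ≥ 0 ✓
C3: 0 ≤ 33 ✓
C4: 0 ≥ 0 ✓
C5: 0 ≥ -52 ✓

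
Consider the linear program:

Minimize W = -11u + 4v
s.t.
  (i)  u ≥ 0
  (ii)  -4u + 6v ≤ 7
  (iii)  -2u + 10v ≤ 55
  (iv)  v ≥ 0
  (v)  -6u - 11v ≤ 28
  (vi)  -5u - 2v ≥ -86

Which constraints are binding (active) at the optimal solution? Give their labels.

(iv) and (vi)

Feasible corners and W = -11u + 4v:
  (0, 7/6) → W = 14/3
  (0, 0) → W = 0
  (65/7, 103/14) → W = -509/7
  (125/9, 149/18) → W = -359/3
  (86/5, 0) → W = -946/5

The minimum is at (86/5, 0). Substituting into each constraint, equality holds for (iv) and (vi); the remaining constraints have slack.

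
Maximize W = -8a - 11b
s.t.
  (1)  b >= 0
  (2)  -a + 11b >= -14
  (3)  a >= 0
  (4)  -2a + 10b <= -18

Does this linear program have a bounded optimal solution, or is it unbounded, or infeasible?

Extreme points and W = -8a - 11b:
  (14, 0) → W = -112
  (9, 0) → W = -72
The feasible region has finitely many vertices and no improving ray; the maximum is -72 at (9, 0).

bounded optimum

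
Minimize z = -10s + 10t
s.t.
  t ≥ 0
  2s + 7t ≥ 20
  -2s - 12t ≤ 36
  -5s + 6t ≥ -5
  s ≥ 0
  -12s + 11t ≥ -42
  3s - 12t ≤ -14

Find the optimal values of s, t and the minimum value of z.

Feasible corners and z = -10s + 10t:
  (0, 20/7) → z = 200/7
  (142/45, 88/45) → z = -12
  (197/17, 150/17) → z = -470/17
  (24/7, 85/42) → z = -295/21
The feasible region is unbounded (it extends along (0, 1), (11, 12)), but z strictly increases along every unbounded feasible direction, so there is no improving ray and the minimum is attained at a vertex.

The optimum lies where -5s + 6t = -5 and -12s + 11t = -42.
Solving simultaneously gives s = 197/17, t = 150/17.

s = 197/17, t = 150/17, minimum z = -470/17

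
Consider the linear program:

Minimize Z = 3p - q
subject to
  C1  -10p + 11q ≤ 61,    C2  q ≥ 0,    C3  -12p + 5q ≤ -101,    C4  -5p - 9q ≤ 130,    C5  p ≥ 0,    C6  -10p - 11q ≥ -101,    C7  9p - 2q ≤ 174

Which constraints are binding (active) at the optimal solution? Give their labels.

C2 and C3

Feasible corners and Z = 3p - q:
  (101/12, 0) → Z = 101/4
  (101/10, 0) → Z = 303/10
  (808/91, 101/91) → Z = 2323/91

The minimum is at (101/12, 0). Substituting into each constraint, equality holds for C2 and C3; the remaining constraints have slack.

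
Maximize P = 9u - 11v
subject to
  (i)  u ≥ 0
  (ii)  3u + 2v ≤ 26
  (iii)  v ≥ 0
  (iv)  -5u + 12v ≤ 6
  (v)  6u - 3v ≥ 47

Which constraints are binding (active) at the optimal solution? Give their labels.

(ii) and (iii)

Corner points and P = 9u - 11v:
  (26/3, 0) → P = 78
  (172/21, 5/7) → P = 461/7
  (47/6, 0) → P = 141/2

The maximum is at (26/3, 0). Substituting into each constraint, equality holds for (ii) and (iii); the remaining constraints have slack.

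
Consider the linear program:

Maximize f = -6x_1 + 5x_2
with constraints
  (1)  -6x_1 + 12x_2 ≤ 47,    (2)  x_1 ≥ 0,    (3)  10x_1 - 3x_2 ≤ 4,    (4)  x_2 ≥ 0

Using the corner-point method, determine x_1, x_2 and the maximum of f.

Vertices and f = -6x_1 + 5x_2:
  (0, 47/12) → f = 235/12
  (63/34, 247/51) → f = 668/51
  (0, 0) → f = 0
  (2/5, 0) → f = -12/5

x_1 = 0, x_2 = 47/12, maximum f = 235/12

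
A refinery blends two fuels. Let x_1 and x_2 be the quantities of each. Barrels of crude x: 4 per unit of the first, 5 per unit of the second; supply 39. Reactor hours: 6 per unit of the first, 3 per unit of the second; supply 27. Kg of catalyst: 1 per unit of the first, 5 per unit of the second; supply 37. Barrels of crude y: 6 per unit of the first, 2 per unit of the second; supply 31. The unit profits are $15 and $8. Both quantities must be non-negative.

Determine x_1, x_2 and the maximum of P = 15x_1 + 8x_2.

x_1 = 1, x_2 = 7, maximum P = 71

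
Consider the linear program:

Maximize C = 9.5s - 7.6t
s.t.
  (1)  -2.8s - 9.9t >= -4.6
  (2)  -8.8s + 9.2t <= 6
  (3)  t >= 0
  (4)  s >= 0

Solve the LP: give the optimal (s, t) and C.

s = 23/14, t = 0, maximum C = 437/28

Vertices and C = 9.5s - 7.6t:
  (23/14, 0) → C = 437/28
  (0, 46/99) → C = -1748/495
  (0, 0) → C = 0

At the optimal vertex, -2.8s - 9.9t = -4.6 and t = 0.
Solving simultaneously gives s = 23/14, t = 0.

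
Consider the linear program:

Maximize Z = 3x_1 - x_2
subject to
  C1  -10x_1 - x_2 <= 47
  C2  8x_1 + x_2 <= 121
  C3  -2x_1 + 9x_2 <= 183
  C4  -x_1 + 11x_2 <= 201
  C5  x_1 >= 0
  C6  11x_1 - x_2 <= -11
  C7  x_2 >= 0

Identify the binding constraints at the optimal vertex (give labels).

C5 and C6

Extreme points and Z = 3x_1 - x_2:
  (0, 201/11) → Z = -201/11
  (2/3, 55/3) → Z = -49/3
  (0, 11) → Z = -11

The maximum is at (0, 11). Substituting into each constraint, equality holds for C5 and C6; the remaining constraints have slack.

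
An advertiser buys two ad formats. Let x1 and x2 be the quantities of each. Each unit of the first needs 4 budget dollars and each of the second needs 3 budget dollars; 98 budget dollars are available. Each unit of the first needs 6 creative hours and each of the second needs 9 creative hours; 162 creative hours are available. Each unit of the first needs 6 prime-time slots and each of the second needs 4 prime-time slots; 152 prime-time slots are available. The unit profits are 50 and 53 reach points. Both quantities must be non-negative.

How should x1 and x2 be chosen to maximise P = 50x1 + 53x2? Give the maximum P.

Corner points and P = 50x1 + 53x2:
  (0, 0) → P = 0
  (0, 18) → P = 954
  (49/2, 0) → P = 1225
  (22, 10/3) → P = 3830/3

The binding constraints are 4x1 + 3x2 = 98 and 6x1 + 9x2 = 162.
Solving simultaneously gives x1 = 22, x2 = 10/3.

x1 = 22, x2 = 10/3, maximum P = 3830/3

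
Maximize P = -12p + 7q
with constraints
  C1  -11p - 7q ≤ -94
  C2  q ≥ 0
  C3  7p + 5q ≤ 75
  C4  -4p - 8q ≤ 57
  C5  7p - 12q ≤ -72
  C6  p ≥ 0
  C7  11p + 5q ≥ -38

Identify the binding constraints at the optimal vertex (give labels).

C3 and C6

Extreme points and P = -12p + 7q:
  (624/181, 1450/181) → P = 2662/181
  (0, 94/7) → P = 94
  (540/119, 147/17) → P = 723/119
  (0, 15) → P = 105

The maximum is at (0, 15). Substituting into each constraint, equality holds for C3 and C6; the remaining constraints have slack.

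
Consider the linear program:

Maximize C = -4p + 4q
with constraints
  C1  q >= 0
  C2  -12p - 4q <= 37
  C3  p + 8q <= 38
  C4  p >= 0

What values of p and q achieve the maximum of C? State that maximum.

Vertices and C = -4p + 4q:
  (38, 0) → C = -152
  (0, 0) → C = 0
  (0, 19/4) → C = 19

p = 0, q = 19/4, maximum C = 19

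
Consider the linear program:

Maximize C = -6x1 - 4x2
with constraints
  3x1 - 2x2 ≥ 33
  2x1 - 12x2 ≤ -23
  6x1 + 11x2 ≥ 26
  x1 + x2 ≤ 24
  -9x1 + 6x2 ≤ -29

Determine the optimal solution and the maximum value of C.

x1 = 221/16, x2 = 135/32, maximum C = -399/4

Feasible corners and C = -6x1 - 4x2:
  (221/16, 135/32) → C = -399/4
  (81/5, 39/5) → C = -642/5
  (265/14, 71/14) → C = -937/7

At the optimal vertex, 3x1 - 2x2 = 33 and 2x1 - 12x2 = -23.
Solving simultaneously gives x1 = 221/16, x2 = 135/32.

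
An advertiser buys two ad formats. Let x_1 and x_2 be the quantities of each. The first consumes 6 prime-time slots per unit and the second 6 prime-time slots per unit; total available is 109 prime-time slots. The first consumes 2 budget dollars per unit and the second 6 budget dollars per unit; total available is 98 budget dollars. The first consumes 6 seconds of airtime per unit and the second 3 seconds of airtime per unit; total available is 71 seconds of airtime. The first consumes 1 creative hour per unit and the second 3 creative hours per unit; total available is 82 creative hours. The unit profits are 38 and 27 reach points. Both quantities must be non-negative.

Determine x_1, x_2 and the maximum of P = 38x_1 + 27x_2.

x_1 = 11/2, x_2 = 38/3, maximum P = 551

Vertices and P = 38x_1 + 27x_2:
  (0, 0) → P = 0
  (0, 49/3) → P = 441
  (71/6, 0) → P = 1349/3
  (11/4, 185/12) → P = 2083/4
  (11/2, 38/3) → P = 551

The optimum lies where 6x_1 + 6x_2 = 109 and 6x_1 + 3x_2 = 71.
Solving simultaneously gives x_1 = 11/2, x_2 = 38/3.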